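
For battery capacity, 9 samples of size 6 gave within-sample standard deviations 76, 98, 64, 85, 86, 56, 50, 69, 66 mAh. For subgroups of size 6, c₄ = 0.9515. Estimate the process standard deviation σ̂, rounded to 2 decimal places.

75.90

s̄ = (76 + 98 + 64 + 85 + 86 + 56 + 50 + 69 + 66) / 9 = 72.2222
σ̂ = s̄ / c₄ = 72.2222 / 0.9515 = 75.9035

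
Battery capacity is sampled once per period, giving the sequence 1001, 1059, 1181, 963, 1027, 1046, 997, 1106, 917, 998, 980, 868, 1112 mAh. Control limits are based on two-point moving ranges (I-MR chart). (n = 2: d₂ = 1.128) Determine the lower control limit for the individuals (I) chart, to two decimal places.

X̄ = (1001 + 1059 + 1181 + 963 + 1027 + 1046 + 997 + 1106 + 917 + 998 + 980 + 868 + 1112) / 13 = 1019.6154
Moving ranges: 58, 122, 218, 64, 19, 49, 109, 189, 81, 18, 112, 244; M̄R̄ = 1283.0000 / 12 = 106.9167
LCL = X̄ − 3·M̄R̄/d₂ = 1019.6154 − 3 × 106.9167 / 1.128 = 735.2625

735.26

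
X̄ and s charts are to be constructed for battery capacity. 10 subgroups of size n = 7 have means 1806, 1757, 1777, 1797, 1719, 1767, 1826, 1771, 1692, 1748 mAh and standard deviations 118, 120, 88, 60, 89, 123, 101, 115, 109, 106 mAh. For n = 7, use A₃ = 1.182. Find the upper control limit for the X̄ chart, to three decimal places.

1887.628

X̄̄ = (1806 + 1757 + 1777 + 1797 + 1719 + 1767 + 1826 + 1771 + 1692 + 1748) / 10 = 1766.0000
s̄ = (118 + 120 + 88 + 60 + 89 + 123 + 101 + 115 + 109 + 106) / 10 = 102.9000
UCL = X̄̄ + A₃·s̄ = 1766.0000 + 1.182 × 102.9000 = 1887.6278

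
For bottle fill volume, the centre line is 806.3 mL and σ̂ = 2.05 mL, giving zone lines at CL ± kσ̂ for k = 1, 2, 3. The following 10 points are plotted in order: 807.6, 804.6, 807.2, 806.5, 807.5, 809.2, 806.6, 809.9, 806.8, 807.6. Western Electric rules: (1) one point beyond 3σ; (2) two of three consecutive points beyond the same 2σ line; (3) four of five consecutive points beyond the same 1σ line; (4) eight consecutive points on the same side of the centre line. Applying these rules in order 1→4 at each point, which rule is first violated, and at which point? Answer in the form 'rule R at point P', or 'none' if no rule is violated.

rule 4 at point 10

Zone of each point (C = within 1σ̂, B = 1σ̂–2σ̂, A = 2σ̂–3σ̂, * = beyond 3σ̂; sign = side of CL): 1:+C, 2:-C, 3:+C, 4:+C, 5:+C, 6:+B, 7:+C, 8:+B, 9:+C, 10:+C
Rule 4 (eight consecutive points on the same side of the centre line) is satisfied at point 10.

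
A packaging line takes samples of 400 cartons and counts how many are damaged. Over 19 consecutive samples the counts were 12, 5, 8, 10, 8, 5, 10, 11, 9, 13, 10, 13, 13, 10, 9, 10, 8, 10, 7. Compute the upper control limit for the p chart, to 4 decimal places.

0.0467

p̄ = Σdᵢ / (k·n) = 181 / (19 × 400) = 0.02382
UCL = p̄ + 3·√(p̄(1−p̄)/n) = 0.02382 + 3 × √(0.02382×0.97618/400) = 0.02382 + 3 × 0.00762 = 0.04669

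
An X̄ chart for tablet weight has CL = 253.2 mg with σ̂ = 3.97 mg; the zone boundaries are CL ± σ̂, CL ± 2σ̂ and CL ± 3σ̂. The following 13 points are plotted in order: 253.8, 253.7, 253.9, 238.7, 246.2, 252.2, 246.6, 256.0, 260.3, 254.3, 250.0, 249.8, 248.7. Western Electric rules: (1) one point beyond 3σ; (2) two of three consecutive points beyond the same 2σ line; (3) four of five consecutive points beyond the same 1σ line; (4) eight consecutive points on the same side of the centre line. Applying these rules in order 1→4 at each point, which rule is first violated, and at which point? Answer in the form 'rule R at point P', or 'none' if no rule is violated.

rule 1 at point 4

Zone of each point (C = within 1σ̂, B = 1σ̂–2σ̂, A = 2σ̂–3σ̂, * = beyond 3σ̂; sign = side of CL): 1:+C, 2:+C, 3:+C, 4:-*, 5:-B, 6:-C, 7:-B, 8:+C, 9:+B, 10:+C, 11:-C, 12:-C, 13:-B
Rule 1 (one point beyond the 3σ limits) is satisfied at point 4.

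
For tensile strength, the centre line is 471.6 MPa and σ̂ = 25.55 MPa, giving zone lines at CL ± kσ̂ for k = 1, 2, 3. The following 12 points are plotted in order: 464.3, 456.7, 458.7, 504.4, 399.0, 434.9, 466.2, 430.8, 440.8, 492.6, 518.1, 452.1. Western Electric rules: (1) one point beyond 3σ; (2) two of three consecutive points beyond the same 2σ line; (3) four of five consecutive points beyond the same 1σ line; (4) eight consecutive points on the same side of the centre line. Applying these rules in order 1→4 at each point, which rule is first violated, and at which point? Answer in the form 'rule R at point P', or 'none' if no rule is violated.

Zone of each point (C = within 1σ̂, B = 1σ̂–2σ̂, A = 2σ̂–3σ̂, * = beyond 3σ̂; sign = side of CL): 1:-C, 2:-C, 3:-C, 4:+B, 5:-A, 6:-B, 7:-C, 8:-B, 9:-B, 10:+C, 11:+B, 12:-C
Rule 3 (four of five consecutive points beyond the same 1σ limit) is satisfied at point 9.

rule 3 at point 9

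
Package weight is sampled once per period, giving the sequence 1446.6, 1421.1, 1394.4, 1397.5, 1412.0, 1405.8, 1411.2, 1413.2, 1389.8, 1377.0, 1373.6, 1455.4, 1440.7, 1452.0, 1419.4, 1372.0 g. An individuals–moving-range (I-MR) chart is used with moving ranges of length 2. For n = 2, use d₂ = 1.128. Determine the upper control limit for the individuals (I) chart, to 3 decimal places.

X̄ = (1446.6 + 1421.1 + 1394.4 + 1397.5 + 1412.0 + 1405.8 + 1411.2 + 1413.2 + 1389.8 + 1377.0 + 1373.6 + 1455.4 + 1440.7 + 1452.0 + 1419.4 + 1372.0) / 16 = 1411.3563
Moving ranges: 25.5, 26.7, 3.1, 14.5, 6.2, 5.4, 2.0, 23.4, 12.8, 3.4, 81.8, 14.7, 11.3, 32.6, 47.4; M̄R̄ = 310.8000 / 15 = 20.7200
UCL = X̄ + 3·M̄R̄/d₂ = 1411.3563 + 3 × 20.7200 / 1.128 = 1466.4626

1466.463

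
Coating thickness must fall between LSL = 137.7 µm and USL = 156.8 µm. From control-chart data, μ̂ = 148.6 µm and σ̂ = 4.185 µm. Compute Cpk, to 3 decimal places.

0.653

Cpu = (USL − μ̂) / (3σ̂) = (156.8 − 148.6) / (3 × 4.185) = 0.6531; Cpl = (μ̂ − LSL) / (3σ̂) = (148.6 − 137.7) / (3 × 4.185) = 0.8682; Cpk = min(Cpu, Cpl) = 0.6531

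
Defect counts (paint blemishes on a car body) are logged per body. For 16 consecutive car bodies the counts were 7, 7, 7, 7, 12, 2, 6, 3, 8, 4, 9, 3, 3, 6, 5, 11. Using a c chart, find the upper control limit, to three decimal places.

c̄ = (7 + 7 + 7 + 7 + 12 + 2 + 6 + 3 + 8 + 4 + 9 + 3 + 3 + 6 + 5 + 11) / 16 = 100 / 16 = 6.2500
UCL = c̄ + 3√c̄ = 6.2500 + 3 × √6.2500 = 6.2500 + 3 × 2.5000 = 13.7500

13.750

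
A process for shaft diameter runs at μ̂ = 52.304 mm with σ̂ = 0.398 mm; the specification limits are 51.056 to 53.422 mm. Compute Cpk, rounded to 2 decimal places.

Cpu = (USL − μ̂) / (3σ̂) = (53.422 − 52.304) / (3 × 0.398) = 0.9363; Cpl = (μ̂ − LSL) / (3σ̂) = (52.304 − 51.056) / (3 × 0.398) = 1.0452; Cpk = min(Cpu, Cpl) = 0.9363

0.94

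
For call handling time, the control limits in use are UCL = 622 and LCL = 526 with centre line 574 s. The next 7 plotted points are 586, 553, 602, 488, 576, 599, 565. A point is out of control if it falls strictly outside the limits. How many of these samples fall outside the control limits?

Compare each point to [526, 622]: sample 4 = 488 < LCL.

1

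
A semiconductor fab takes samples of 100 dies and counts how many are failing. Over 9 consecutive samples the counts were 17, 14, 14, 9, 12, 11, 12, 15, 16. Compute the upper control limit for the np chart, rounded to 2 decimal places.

23.53

p̄ = Σdᵢ / (k·n) = 120 / (9 × 100) = 0.13333
UCL = np̄ + 3·√(np̄(1−p̄)) = 13.3333 + 3 × √(13.3333×0.86667) = 13.3333 + 3 × 3.3993 = 23.5314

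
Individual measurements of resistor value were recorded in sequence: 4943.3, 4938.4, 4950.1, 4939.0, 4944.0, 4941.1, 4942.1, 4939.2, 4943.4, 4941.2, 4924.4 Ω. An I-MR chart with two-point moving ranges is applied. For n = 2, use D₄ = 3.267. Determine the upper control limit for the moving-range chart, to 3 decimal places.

Moving ranges: 4.9, 11.7, 11.1, 5.0, 2.9, 1.0, 2.9, 4.2, 2.2, 16.8; M̄R̄ = 62.7000 / 10 = 6.2700
UCL_MR = D₄·M̄R̄ = 3.267 × 6.2700 = 20.4841

20.484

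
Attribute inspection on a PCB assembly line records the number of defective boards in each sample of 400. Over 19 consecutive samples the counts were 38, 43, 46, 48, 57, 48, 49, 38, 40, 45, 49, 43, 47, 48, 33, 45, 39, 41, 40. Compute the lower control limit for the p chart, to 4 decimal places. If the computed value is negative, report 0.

p̄ = Σdᵢ / (k·n) = 837 / (19 × 400) = 0.11013
LCL = p̄ − 3·√(p̄(1−p̄)/n) = 0.11013 − 3 × 0.01565 = 0.06317

0.0632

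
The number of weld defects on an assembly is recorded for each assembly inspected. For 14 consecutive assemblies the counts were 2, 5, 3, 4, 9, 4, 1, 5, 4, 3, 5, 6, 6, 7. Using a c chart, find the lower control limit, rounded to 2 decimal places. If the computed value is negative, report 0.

c̄ = (2 + 5 + 3 + 4 + 9 + 4 + 1 + 5 + 4 + 3 + 5 + 6 + 6 + 7) / 14 = 64 / 14 = 4.5714
LCL = c̄ − 3√c̄ = 4.5714 − 3 × 2.1381 = -1.8428 → 0 (cannot be negative)

0.00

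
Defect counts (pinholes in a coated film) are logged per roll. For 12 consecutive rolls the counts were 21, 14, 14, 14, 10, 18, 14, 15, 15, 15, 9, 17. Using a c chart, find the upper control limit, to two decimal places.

c̄ = (21 + 14 + 14 + 14 + 10 + 18 + 14 + 15 + 15 + 15 + 9 + 17) / 12 = 176 / 12 = 14.6667
UCL = c̄ + 3√c̄ = 14.6667 + 3 × √14.6667 = 14.6667 + 3 × 3.8297 = 26.1558

26.16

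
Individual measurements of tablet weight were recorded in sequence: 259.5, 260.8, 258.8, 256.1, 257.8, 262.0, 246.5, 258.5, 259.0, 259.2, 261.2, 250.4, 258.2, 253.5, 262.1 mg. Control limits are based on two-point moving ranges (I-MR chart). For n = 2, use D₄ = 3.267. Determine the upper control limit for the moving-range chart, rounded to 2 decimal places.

Moving ranges: 1.3, 2.0, 2.7, 1.7, 4.2, 15.5, 12.0, 0.5, 0.2, 2.0, 10.8, 7.8, 4.7, 8.6; M̄R̄ = 74.0000 / 14 = 5.2857
UCL_MR = D₄·M̄R̄ = 3.267 × 5.2857 = 17.2684

17.27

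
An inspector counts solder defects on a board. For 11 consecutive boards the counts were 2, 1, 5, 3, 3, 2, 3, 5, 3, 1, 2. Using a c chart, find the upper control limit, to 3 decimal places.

c̄ = (2 + 1 + 5 + 3 + 3 + 2 + 3 + 5 + 3 + 1 + 2) / 11 = 30 / 11 = 2.7273
UCL = c̄ + 3√c̄ = 2.7273 + 3 × √2.7273 = 2.7273 + 3 × 1.6514 = 7.6816

7.682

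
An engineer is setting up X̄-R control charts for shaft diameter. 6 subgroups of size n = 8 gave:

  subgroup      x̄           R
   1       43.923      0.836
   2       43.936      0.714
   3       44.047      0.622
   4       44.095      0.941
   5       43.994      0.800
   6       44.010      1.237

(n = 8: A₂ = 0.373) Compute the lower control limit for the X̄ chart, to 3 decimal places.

X̄̄ = (43.923 + 43.936 + 44.047 + 44.095 + 43.994 + 44.010) / 6 = 264.0050 / 6 = 44.0008
R̄ = (0.836 + 0.714 + 0.622 + 0.941 + 0.800 + 1.237) / 6 = 5.1500 / 6 = 0.8583
LCL = X̄̄ − A₂·R̄ = 44.0008 − 0.373 × 0.8583 = 43.6807

43.681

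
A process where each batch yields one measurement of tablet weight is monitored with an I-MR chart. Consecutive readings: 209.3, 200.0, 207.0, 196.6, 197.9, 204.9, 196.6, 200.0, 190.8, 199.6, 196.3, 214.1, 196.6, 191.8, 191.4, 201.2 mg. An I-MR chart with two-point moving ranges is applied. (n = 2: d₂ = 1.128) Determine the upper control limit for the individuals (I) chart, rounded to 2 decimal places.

220.61

X̄ = (209.3 + 200.0 + 207.0 + 196.6 + 197.9 + 204.9 + 196.6 + 200.0 + 190.8 + 199.6 + 196.3 + 214.1 + 196.6 + 191.8 + 191.4 + 201.2) / 16 = 199.6312
Moving ranges: 9.3, 7.0, 10.4, 1.3, 7.0, 8.3, 3.4, 9.2, 8.8, 3.3, 17.8, 17.5, 4.8, 0.4, 9.8; M̄R̄ = 118.3000 / 15 = 7.8867
UCL = X̄ + 3·M̄R̄/d₂ = 199.6312 + 3 × 7.8867 / 1.128 = 220.6064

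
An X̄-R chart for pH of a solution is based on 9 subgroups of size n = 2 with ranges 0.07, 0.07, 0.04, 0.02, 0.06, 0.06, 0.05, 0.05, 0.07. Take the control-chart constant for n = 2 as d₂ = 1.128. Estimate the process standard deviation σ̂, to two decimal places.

R̄ = (0.07 + 0.07 + 0.04 + 0.02 + 0.06 + 0.06 + 0.05 + 0.05 + 0.07) / 9 = 0.0544
σ̂ = R̄ / d₂ = 0.0544 / 1.128 = 0.0483

0.05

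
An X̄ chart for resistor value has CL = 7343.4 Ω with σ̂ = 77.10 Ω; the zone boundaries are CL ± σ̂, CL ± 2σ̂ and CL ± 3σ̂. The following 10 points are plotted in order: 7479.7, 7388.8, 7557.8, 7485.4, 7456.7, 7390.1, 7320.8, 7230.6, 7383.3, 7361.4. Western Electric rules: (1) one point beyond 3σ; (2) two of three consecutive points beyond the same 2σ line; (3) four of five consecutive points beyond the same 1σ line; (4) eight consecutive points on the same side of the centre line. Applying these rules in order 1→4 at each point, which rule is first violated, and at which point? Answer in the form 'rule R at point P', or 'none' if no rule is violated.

Zone of each point (C = within 1σ̂, B = 1σ̂–2σ̂, A = 2σ̂–3σ̂, * = beyond 3σ̂; sign = side of CL): 1:+B, 2:+C, 3:+A, 4:+B, 5:+B, 6:+C, 7:-C, 8:-B, 9:+C, 10:+C
Rule 3 (four of five consecutive points beyond the same 1σ limit) is satisfied at point 5.

rule 3 at point 5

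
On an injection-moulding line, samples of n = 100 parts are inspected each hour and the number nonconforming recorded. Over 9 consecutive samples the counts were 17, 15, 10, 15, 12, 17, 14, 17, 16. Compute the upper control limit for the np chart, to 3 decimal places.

p̄ = Σdᵢ / (k·n) = 133 / (9 × 100) = 0.14778
UCL = np̄ + 3·√(np̄(1−p̄)) = 14.7778 + 3 × √(14.7778×0.85222) = 14.7778 + 3 × 3.5488 = 25.4242

25.424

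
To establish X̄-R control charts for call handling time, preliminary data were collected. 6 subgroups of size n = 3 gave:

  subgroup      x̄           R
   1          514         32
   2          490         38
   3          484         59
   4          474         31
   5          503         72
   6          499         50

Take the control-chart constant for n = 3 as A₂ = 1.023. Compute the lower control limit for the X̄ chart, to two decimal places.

445.92

X̄̄ = (514 + 490 + 484 + 474 + 503 + 499) / 6 = 2964.0000 / 6 = 494.0000
R̄ = (32 + 38 + 59 + 31 + 72 + 50) / 6 = 282.0000 / 6 = 47.0000
LCL = X̄̄ − A₂·R̄ = 494.0000 − 1.023 × 47.0000 = 445.9190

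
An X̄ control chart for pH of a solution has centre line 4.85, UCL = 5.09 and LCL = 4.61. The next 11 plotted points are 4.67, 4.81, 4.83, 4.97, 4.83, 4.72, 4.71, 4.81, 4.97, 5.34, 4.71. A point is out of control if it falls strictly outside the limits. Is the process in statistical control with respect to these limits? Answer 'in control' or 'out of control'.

out of control

Compare each point to [4.61, 5.09]: sample 10 = 5.34 > UCL.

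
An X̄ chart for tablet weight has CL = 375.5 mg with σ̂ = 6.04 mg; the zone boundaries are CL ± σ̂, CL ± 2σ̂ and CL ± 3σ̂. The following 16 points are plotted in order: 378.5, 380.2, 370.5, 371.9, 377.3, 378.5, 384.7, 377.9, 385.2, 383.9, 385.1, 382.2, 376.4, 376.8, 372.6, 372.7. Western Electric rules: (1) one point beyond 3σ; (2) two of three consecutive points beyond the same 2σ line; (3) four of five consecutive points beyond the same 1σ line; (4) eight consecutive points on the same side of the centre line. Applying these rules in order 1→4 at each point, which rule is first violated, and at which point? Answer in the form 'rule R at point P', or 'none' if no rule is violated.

rule 3 at point 11

Zone of each point (C = within 1σ̂, B = 1σ̂–2σ̂, A = 2σ̂–3σ̂, * = beyond 3σ̂; sign = side of CL): 1:+C, 2:+C, 3:-C, 4:-C, 5:+C, 6:+C, 7:+B, 8:+C, 9:+B, 10:+B, 11:+B, 12:+B, 13:+C, 14:+C, 15:-C, 16:-C
Rule 3 (four of five consecutive points beyond the same 1σ limit) is satisfied at point 11.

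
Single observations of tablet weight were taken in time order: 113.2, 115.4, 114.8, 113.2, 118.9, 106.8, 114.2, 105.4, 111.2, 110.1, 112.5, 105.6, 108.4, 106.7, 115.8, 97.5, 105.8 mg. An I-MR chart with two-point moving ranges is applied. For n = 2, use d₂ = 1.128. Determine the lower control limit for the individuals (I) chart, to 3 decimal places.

X̄ = (113.2 + 115.4 + 114.8 + 113.2 + 118.9 + 106.8 + 114.2 + 105.4 + 111.2 + 110.1 + 112.5 + 105.6 + 108.4 + 106.7 + 115.8 + 97.5 + 105.8) / 17 = 110.3235
Moving ranges: 2.2, 0.6, 1.6, 5.7, 12.1, 7.4, 8.8, 5.8, 1.1, 2.4, 6.9, 2.8, 1.7, 9.1, 18.3, 8.3; M̄R̄ = 94.8000 / 16 = 5.9250
LCL = X̄ − 3·M̄R̄/d₂ = 110.3235 − 3 × 5.9250 / 1.128 = 94.5656

94.566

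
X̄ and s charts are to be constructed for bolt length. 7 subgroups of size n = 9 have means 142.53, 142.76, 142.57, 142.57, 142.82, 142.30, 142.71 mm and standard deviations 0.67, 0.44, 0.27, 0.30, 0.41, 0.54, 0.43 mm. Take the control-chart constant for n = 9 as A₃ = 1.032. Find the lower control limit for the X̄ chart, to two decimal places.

X̄̄ = (142.53 + 142.76 + 142.57 + 142.57 + 142.82 + 142.30 + 142.71) / 7 = 142.6086
s̄ = (0.67 + 0.44 + 0.27 + 0.30 + 0.41 + 0.54 + 0.43) / 7 = 0.4371
LCL = X̄̄ − A₃·s̄ = 142.6086 − 1.032 × 0.4371 = 142.1574

142.16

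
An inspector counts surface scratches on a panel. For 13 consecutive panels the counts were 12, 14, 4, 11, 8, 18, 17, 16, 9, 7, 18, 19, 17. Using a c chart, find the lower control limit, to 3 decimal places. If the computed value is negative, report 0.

2.228

c̄ = (12 + 14 + 4 + 11 + 8 + 18 + 17 + 16 + 9 + 7 + 18 + 19 + 17) / 13 = 170 / 13 = 13.0769
LCL = c̄ − 3√c̄ = 13.0769 − 3 × 3.6162 = 2.2283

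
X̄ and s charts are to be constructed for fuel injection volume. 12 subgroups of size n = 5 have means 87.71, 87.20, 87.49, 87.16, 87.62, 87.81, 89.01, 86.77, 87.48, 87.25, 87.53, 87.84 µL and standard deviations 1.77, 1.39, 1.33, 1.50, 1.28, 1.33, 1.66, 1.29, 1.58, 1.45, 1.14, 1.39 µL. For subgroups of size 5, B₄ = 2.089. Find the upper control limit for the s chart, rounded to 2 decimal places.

s̄ = (1.77 + 1.39 + 1.33 + 1.50 + 1.28 + 1.33 + 1.66 + 1.29 + 1.58 + 1.45 + 1.14 + 1.39) / 12 = 1.4258
UCL_s = B₄·s̄ = 2.089 × 1.4258 = 2.9786

2.98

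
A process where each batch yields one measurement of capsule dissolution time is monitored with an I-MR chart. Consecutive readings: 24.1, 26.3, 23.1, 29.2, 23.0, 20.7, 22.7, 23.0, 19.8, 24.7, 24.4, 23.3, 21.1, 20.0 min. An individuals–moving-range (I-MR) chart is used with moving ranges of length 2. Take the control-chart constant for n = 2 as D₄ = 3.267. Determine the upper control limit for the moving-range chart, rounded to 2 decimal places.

Moving ranges: 2.2, 3.2, 6.1, 6.2, 2.3, 2.0, 0.3, 3.2, 4.9, 0.3, 1.1, 2.2, 1.1; M̄R̄ = 35.1000 / 13 = 2.7000
UCL_MR = D₄·M̄R̄ = 3.267 × 2.7000 = 8.8209

8.82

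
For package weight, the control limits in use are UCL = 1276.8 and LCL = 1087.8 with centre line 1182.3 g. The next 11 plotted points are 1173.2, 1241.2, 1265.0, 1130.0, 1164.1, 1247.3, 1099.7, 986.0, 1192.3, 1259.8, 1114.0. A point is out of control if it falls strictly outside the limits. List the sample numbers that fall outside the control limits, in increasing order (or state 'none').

8

Compare each point to [1087.8, 1276.8]: sample 8 = 986.0 < LCL.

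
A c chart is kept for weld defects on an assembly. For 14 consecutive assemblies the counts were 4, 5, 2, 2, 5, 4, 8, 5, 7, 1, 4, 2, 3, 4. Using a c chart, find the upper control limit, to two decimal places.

10.00

c̄ = (4 + 5 + 2 + 2 + 5 + 4 + 8 + 5 + 7 + 1 + 4 + 2 + 3 + 4) / 14 = 56 / 14 = 4.0000
UCL = c̄ + 3√c̄ = 4.0000 + 3 × √4.0000 = 4.0000 + 3 × 2.0000 = 10.0000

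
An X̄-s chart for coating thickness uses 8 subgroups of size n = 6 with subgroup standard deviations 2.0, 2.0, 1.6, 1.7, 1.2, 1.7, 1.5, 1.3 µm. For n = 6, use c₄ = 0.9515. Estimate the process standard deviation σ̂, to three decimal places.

1.708

s̄ = (2.0 + 2.0 + 1.6 + 1.7 + 1.2 + 1.7 + 1.5 + 1.3) / 8 = 1.6250
σ̂ = s̄ / c₄ = 1.6250 / 0.9515 = 1.7078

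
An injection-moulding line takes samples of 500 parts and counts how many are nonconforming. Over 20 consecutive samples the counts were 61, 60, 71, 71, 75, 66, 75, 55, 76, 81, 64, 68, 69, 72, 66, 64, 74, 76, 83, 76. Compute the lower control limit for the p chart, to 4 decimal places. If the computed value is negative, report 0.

0.0937

p̄ = Σdᵢ / (k·n) = 1403 / (20 × 500) = 0.14030
LCL = p̄ − 3·√(p̄(1−p̄)/n) = 0.14030 − 3 × 0.01553 = 0.09371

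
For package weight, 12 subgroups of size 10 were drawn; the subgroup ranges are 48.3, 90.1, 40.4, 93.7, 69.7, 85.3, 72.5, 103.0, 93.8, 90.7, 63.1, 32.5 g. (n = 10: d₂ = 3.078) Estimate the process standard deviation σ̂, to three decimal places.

R̄ = (48.3 + 90.1 + 40.4 + 93.7 + 69.7 + 85.3 + 72.5 + 103.0 + 93.8 + 90.7 + 63.1 + 32.5) / 12 = 73.5917
σ̂ = R̄ / d₂ = 73.5917 / 3.078 = 23.9089

23.909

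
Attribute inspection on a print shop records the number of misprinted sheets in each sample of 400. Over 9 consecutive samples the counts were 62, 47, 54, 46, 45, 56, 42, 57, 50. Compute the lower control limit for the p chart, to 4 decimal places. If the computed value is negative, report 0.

p̄ = Σdᵢ / (k·n) = 459 / (9 × 400) = 0.12750
LCL = p̄ − 3·√(p̄(1−p̄)/n) = 0.12750 − 3 × 0.01668 = 0.07747

0.0775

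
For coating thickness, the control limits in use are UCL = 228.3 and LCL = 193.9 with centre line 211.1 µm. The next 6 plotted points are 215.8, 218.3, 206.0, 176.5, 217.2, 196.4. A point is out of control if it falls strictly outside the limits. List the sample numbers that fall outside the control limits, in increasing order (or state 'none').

4

Compare each point to [193.9, 228.3]: sample 4 = 176.5 < LCL.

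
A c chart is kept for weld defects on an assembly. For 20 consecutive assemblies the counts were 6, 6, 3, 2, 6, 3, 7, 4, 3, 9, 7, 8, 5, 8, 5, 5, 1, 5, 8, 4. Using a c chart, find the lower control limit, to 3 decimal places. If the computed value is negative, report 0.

0.000

c̄ = (6 + 6 + 3 + 2 + 6 + 3 + 7 + 4 + 3 + 9 + 7 + 8 + 5 + 8 + 5 + 5 + 1 + 5 + 8 + 4) / 20 = 105 / 20 = 5.2500
LCL = c̄ − 3√c̄ = 5.2500 − 3 × 2.2913 = -1.6239 → 0 (cannot be negative)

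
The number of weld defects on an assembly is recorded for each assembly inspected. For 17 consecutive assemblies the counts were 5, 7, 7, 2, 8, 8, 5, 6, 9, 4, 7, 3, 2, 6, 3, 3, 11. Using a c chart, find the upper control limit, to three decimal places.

c̄ = (5 + 7 + 7 + 2 + 8 + 8 + 5 + 6 + 9 + 4 + 7 + 3 + 2 + 6 + 3 + 3 + 11) / 17 = 96 / 17 = 5.6471
UCL = c̄ + 3√c̄ = 5.6471 + 3 × √5.6471 = 5.6471 + 3 × 2.3764 = 12.7761

12.776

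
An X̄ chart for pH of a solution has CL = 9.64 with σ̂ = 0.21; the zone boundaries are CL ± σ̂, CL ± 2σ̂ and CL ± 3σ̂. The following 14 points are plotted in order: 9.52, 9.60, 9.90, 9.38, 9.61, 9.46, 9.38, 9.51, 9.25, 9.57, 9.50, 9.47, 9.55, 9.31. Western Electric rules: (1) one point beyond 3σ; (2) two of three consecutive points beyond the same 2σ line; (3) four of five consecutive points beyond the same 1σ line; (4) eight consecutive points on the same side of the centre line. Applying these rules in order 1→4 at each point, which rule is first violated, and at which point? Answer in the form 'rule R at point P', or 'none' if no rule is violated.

Zone of each point (C = within 1σ̂, B = 1σ̂–2σ̂, A = 2σ̂–3σ̂, * = beyond 3σ̂; sign = side of CL): 1:-C, 2:-C, 3:+B, 4:-B, 5:-C, 6:-C, 7:-B, 8:-C, 9:-B, 10:-C, 11:-C, 12:-C, 13:-C, 14:-B
Rule 4 (eight consecutive points on the same side of the centre line) is satisfied at point 11.

rule 4 at point 11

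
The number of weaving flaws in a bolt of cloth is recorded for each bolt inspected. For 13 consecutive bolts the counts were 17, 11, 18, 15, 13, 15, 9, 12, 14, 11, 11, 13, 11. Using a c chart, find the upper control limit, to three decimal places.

23.926

c̄ = (17 + 11 + 18 + 15 + 13 + 15 + 9 + 12 + 14 + 11 + 11 + 13 + 11) / 13 = 170 / 13 = 13.0769
UCL = c̄ + 3√c̄ = 13.0769 + 3 × √13.0769 = 13.0769 + 3 × 3.6162 = 23.9255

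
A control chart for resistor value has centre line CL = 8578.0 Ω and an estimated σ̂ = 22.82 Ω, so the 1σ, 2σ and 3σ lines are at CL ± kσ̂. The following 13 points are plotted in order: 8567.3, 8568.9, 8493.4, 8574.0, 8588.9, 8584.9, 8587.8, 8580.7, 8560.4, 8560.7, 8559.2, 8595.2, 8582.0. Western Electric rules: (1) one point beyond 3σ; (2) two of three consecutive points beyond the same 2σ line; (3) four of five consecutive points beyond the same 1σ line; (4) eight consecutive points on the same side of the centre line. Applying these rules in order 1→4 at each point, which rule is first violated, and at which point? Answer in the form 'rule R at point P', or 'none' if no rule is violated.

rule 1 at point 3

Zone of each point (C = within 1σ̂, B = 1σ̂–2σ̂, A = 2σ̂–3σ̂, * = beyond 3σ̂; sign = side of CL): 1:-C, 2:-C, 3:-*, 4:-C, 5:+C, 6:+C, 7:+C, 8:+C, 9:-C, 10:-C, 11:-C, 12:+C, 13:+C
Rule 1 (one point beyond the 3σ limits) is satisfied at point 3.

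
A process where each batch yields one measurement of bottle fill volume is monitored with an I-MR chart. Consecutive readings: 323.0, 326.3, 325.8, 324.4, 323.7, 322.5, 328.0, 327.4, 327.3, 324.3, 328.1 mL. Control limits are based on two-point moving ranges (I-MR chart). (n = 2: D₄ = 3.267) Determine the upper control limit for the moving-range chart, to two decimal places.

6.57

Moving ranges: 3.3, 0.5, 1.4, 0.7, 1.2, 5.5, 0.6, 0.1, 3.0, 3.8; M̄R̄ = 20.1000 / 10 = 2.0100
UCL_MR = D₄·M̄R̄ = 3.267 × 2.0100 = 6.5667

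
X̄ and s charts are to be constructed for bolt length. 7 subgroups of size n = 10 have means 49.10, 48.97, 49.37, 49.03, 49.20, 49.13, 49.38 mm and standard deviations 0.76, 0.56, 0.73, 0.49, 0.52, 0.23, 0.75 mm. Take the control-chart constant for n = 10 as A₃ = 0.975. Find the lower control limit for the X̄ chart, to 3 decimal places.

X̄̄ = (49.10 + 48.97 + 49.37 + 49.03 + 49.20 + 49.13 + 49.38) / 7 = 49.1686
s̄ = (0.76 + 0.56 + 0.73 + 0.49 + 0.52 + 0.23 + 0.75) / 7 = 0.5771
LCL = X̄̄ − A₃·s̄ = 49.1686 − 0.975 × 0.5771 = 48.6059

48.606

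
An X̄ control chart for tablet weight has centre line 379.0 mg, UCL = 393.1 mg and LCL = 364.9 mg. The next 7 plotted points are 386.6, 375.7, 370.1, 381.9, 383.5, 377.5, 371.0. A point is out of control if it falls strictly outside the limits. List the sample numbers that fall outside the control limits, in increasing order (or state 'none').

All 7 points lie within [364.9, 393.1].

none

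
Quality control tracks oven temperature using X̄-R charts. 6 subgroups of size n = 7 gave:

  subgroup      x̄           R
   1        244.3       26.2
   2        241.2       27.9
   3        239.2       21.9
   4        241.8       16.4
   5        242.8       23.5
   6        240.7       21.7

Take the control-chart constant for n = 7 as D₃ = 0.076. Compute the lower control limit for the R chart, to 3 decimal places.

R̄ = (26.2 + 27.9 + 21.9 + 16.4 + 23.5 + 21.7) / 6 = 137.6000 / 6 = 22.9333
LCL_R = D₃·R̄ = 0.076 × 22.9333 = 1.7429

1.743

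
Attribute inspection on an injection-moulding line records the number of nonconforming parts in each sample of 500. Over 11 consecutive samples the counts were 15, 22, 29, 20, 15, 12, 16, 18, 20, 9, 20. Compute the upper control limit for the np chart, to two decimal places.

30.25

p̄ = Σdᵢ / (k·n) = 196 / (11 × 500) = 0.03564
UCL = np̄ + 3·√(np̄(1−p̄)) = 17.8182 + 3 × √(17.8182×0.96436) = 17.8182 + 3 × 4.1453 = 30.2540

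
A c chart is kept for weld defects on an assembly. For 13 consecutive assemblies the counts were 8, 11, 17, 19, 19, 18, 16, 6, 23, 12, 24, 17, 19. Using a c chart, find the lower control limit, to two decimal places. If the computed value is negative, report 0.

4.05

c̄ = (8 + 11 + 17 + 19 + 19 + 18 + 16 + 6 + 23 + 12 + 24 + 17 + 19) / 13 = 209 / 13 = 16.0769
LCL = c̄ − 3√c̄ = 16.0769 − 3 × 4.0096 = 4.0481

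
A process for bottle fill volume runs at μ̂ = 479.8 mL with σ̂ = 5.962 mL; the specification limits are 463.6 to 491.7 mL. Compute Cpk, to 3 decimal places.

Cpu = (USL − μ̂) / (3σ̂) = (491.7 − 479.8) / (3 × 5.962) = 0.6653; Cpl = (μ̂ − LSL) / (3σ̂) = (479.8 − 463.6) / (3 × 5.962) = 0.9057; Cpk = min(Cpu, Cpl) = 0.6653

0.665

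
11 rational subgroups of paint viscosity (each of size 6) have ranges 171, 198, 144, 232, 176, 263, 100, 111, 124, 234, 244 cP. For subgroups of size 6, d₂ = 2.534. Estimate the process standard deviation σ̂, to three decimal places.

R̄ = (171 + 198 + 144 + 232 + 176 + 263 + 100 + 111 + 124 + 234 + 244) / 11 = 181.5455
σ̂ = R̄ / d₂ = 181.5455 / 2.534 = 71.6438

71.644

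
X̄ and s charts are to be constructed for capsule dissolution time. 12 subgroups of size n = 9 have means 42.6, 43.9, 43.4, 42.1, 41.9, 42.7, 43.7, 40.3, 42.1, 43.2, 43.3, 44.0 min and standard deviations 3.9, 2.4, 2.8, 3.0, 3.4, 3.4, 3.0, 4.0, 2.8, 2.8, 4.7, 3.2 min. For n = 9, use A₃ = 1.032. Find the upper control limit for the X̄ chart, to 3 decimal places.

X̄̄ = (42.6 + 43.9 + 43.4 + 42.1 + 41.9 + 42.7 + 43.7 + 40.3 + 42.1 + 43.2 + 43.3 + 44.0) / 12 = 42.7667
s̄ = (3.9 + 2.4 + 2.8 + 3.0 + 3.4 + 3.4 + 3.0 + 4.0 + 2.8 + 2.8 + 4.7 + 3.2) / 12 = 3.2833
UCL = X̄̄ + A₃·s̄ = 42.7667 + 1.032 × 3.2833 = 46.1551

46.155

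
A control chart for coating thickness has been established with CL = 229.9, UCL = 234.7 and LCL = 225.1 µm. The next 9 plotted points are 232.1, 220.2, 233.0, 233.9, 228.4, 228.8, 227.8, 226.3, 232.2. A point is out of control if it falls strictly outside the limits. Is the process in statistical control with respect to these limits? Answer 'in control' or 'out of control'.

Compare each point to [225.1, 234.7]: sample 2 = 220.2 < LCL.

out of control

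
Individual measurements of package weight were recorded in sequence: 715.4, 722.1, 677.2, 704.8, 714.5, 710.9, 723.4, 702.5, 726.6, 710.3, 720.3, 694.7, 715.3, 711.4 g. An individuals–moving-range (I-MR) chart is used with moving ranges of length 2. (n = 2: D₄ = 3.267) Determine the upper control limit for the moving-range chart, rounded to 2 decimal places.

Moving ranges: 6.7, 44.9, 27.6, 9.7, 3.6, 12.5, 20.9, 24.1, 16.3, 10.0, 25.6, 20.6, 3.9; M̄R̄ = 226.4000 / 13 = 17.4154
UCL_MR = D₄·M̄R̄ = 3.267 × 17.4154 = 56.8961

56.90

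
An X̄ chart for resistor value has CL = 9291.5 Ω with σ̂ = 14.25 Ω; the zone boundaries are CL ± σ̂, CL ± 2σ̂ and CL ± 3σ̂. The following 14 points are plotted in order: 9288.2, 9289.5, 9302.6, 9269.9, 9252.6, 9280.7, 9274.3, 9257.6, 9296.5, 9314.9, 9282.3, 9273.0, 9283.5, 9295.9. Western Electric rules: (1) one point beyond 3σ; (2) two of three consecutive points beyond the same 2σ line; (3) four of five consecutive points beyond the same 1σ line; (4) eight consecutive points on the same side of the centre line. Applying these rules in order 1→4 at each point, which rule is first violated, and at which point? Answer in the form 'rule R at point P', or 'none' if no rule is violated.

Zone of each point (C = within 1σ̂, B = 1σ̂–2σ̂, A = 2σ̂–3σ̂, * = beyond 3σ̂; sign = side of CL): 1:-C, 2:-C, 3:+C, 4:-B, 5:-A, 6:-C, 7:-B, 8:-A, 9:+C, 10:+B, 11:-C, 12:-B, 13:-C, 14:+C
Rule 3 (four of five consecutive points beyond the same 1σ limit) is satisfied at point 8.

rule 3 at point 8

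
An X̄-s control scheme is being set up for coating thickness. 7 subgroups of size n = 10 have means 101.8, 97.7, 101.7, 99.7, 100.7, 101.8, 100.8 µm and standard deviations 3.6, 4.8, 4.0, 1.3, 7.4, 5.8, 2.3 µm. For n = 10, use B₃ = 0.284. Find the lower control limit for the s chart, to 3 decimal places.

1.185

s̄ = (3.6 + 4.8 + 4.0 + 1.3 + 7.4 + 5.8 + 2.3) / 7 = 4.1714
LCL_s = B₃·s̄ = 0.284 × 4.1714 = 1.1847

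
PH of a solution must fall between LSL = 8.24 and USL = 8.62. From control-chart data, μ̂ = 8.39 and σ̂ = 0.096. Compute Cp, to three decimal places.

0.660

Cp = (USL − LSL) / (6σ̂) = (8.62 − 8.24) / (6 × 0.096) = 0.3800 / 0.5760 = 0.6597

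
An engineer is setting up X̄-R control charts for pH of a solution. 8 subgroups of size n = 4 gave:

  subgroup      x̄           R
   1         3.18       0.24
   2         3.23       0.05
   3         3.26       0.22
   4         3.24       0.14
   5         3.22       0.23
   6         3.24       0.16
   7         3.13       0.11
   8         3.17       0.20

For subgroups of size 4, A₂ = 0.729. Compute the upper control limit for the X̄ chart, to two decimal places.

3.33

X̄̄ = (3.18 + 3.23 + 3.26 + 3.24 + 3.22 + 3.24 + 3.13 + 3.17) / 8 = 25.6700 / 8 = 3.2088
R̄ = (0.24 + 0.05 + 0.22 + 0.14 + 0.23 + 0.16 + 0.11 + 0.20) / 8 = 1.3500 / 8 = 0.1688
UCL = X̄̄ + A₂·R̄ = 3.2088 + 0.729 × 0.1688 = 3.3318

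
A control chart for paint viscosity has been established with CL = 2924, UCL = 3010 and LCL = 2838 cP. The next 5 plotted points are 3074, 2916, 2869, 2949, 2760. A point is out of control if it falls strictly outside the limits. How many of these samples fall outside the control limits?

Compare each point to [2838, 3010]: sample 1 = 3074 > UCL; sample 5 = 2760 < LCL.

2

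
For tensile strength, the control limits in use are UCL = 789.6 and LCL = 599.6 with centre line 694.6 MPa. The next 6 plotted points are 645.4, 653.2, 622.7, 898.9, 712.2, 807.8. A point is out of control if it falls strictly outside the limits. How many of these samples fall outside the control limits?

Compare each point to [599.6, 789.6]: sample 4 = 898.9 > UCL; sample 6 = 807.8 > UCL.

2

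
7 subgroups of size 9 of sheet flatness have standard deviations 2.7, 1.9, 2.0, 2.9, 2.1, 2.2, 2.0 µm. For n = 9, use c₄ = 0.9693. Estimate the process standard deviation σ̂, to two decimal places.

2.33

s̄ = (2.7 + 1.9 + 2.0 + 2.9 + 2.1 + 2.2 + 2.0) / 7 = 2.2571
σ̂ = s̄ / c₄ = 2.2571 / 0.9693 = 2.3286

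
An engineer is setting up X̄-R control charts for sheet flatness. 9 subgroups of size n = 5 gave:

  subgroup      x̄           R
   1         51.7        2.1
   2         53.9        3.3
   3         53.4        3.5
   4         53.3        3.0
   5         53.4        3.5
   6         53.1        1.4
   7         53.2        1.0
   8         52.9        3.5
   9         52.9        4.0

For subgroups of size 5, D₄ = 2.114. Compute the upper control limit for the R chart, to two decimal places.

R̄ = (2.1 + 3.3 + 3.5 + 3.0 + 3.5 + 1.4 + 1.0 + 3.5 + 4.0) / 9 = 25.3000 / 9 = 2.8111
UCL_R = D₄·R̄ = 2.114 × 2.8111 = 5.9427

5.94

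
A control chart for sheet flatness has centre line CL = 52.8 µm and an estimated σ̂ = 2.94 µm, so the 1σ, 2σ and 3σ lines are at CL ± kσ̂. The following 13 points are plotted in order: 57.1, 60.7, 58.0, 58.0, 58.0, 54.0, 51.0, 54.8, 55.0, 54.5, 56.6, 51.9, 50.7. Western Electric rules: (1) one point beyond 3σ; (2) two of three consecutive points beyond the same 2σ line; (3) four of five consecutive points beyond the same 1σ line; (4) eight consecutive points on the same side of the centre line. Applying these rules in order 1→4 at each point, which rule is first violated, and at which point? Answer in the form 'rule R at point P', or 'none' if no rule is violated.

Zone of each point (C = within 1σ̂, B = 1σ̂–2σ̂, A = 2σ̂–3σ̂, * = beyond 3σ̂; sign = side of CL): 1:+B, 2:+A, 3:+B, 4:+B, 5:+B, 6:+C, 7:-C, 8:+C, 9:+C, 10:+C, 11:+B, 12:-C, 13:-C
Rule 3 (four of five consecutive points beyond the same 1σ limit) is satisfied at point 4.

rule 3 at point 4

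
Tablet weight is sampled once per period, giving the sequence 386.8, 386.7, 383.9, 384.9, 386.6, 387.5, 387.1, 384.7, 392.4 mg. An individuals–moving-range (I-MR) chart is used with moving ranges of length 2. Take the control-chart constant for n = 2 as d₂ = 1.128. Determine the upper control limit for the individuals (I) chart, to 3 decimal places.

392.385

X̄ = (386.8 + 386.7 + 383.9 + 384.9 + 386.6 + 387.5 + 387.1 + 384.7 + 392.4) / 9 = 386.7333
Moving ranges: 0.1, 2.8, 1.0, 1.7, 0.9, 0.4, 2.4, 7.7; M̄R̄ = 17.0000 / 8 = 2.1250
UCL = X̄ + 3·M̄R̄/d₂ = 386.7333 + 3 × 2.1250 / 1.128 = 392.3849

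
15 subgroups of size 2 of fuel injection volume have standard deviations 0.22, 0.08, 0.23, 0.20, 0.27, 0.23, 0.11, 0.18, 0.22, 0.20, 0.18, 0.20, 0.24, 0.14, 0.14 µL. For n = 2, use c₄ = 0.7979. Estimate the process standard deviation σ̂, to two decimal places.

s̄ = (0.22 + 0.08 + 0.23 + 0.20 + 0.27 + 0.23 + 0.11 + 0.18 + 0.22 + 0.20 + 0.18 + 0.20 + 0.24 + 0.14 + 0.14) / 15 = 0.1893
σ̂ = s̄ / c₄ = 0.1893 / 0.7979 = 0.2373

0.24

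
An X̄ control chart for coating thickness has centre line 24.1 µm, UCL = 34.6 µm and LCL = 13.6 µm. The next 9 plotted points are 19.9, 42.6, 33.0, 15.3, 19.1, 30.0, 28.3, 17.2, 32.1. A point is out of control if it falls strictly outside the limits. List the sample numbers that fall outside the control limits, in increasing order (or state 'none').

Compare each point to [13.6, 34.6]: sample 2 = 42.6 > UCL.

2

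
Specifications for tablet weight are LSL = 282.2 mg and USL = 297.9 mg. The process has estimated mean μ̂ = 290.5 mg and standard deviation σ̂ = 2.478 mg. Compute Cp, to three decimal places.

Cp = (USL − LSL) / (6σ̂) = (297.9 − 282.2) / (6 × 2.478) = 15.7000 / 14.8680 = 1.0560

1.056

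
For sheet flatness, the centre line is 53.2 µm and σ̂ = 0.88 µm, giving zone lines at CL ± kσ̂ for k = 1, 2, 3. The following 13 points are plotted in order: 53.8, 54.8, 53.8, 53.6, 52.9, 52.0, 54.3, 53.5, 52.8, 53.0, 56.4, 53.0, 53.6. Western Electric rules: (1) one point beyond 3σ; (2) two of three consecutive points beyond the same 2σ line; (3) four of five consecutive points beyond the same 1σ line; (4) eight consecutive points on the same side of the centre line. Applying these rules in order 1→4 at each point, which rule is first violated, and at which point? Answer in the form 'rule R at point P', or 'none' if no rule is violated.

rule 1 at point 11

Zone of each point (C = within 1σ̂, B = 1σ̂–2σ̂, A = 2σ̂–3σ̂, * = beyond 3σ̂; sign = side of CL): 1:+C, 2:+B, 3:+C, 4:+C, 5:-C, 6:-B, 7:+B, 8:+C, 9:-C, 10:-C, 11:+*, 12:-C, 13:+C
Rule 1 (one point beyond the 3σ limits) is satisfied at point 11.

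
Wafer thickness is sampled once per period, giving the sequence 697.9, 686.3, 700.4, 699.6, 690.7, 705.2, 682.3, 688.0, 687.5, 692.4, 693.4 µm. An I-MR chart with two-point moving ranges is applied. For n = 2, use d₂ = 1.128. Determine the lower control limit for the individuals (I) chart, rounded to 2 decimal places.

670.48

X̄ = (697.9 + 686.3 + 700.4 + 699.6 + 690.7 + 705.2 + 682.3 + 688.0 + 687.5 + 692.4 + 693.4) / 11 = 693.0636
Moving ranges: 11.6, 14.1, 0.8, 8.9, 14.5, 22.9, 5.7, 0.5, 4.9, 1.0; M̄R̄ = 84.9000 / 10 = 8.4900
LCL = X̄ − 3·M̄R̄/d₂ = 693.0636 − 3 × 8.4900 / 1.128 = 670.4838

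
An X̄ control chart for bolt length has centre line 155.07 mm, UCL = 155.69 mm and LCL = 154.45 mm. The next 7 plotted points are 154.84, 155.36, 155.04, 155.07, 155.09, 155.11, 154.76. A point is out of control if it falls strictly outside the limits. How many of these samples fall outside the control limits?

0

All 7 points lie within [154.45, 155.69].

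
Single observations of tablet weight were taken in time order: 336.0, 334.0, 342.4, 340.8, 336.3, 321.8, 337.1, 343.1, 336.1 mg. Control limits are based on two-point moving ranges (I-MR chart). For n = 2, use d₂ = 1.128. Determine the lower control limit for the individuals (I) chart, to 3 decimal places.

316.686

X̄ = (336.0 + 334.0 + 342.4 + 340.8 + 336.3 + 321.8 + 337.1 + 343.1 + 336.1) / 9 = 336.4000
Moving ranges: 2.0, 8.4, 1.6, 4.5, 14.5, 15.3, 6.0, 7.0; M̄R̄ = 59.3000 / 8 = 7.4125
LCL = X̄ − 3·M̄R̄/d₂ = 336.4000 − 3 × 7.4125 / 1.128 = 316.6859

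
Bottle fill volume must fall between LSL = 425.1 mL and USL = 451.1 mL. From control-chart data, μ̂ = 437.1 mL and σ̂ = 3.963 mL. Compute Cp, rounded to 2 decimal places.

Cp = (USL − LSL) / (6σ̂) = (451.1 − 425.1) / (6 × 3.963) = 26.0000 / 23.7780 = 1.0934

1.09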